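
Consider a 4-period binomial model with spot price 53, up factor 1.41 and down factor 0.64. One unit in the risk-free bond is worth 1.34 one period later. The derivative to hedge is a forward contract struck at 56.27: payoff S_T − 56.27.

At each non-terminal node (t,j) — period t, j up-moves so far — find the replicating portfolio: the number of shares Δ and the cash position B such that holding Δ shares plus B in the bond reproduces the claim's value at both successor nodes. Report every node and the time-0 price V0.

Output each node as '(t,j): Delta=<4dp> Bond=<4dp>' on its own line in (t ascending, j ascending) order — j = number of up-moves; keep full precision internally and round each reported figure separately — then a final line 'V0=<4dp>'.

No-arbitrage ⇒ martingale measure with p* = (R−d)/(u−d) = 0.9091.
At expiry t=4: V(4,0)=-47.3781, V(4,1)=-36.6800, V(4,2)=-13.1107, V(4,3)=38.8153, V(4,4)=153.2147
Node (3,0) S=13.8936: V=(p*·-36.6800+(1−p*)·-47.3781)/1.34=-28.0989; Δ=(-36.6800−-47.3781)/(19.5900−8.8919)=1.0000; B=V−Δ·S=-41.9925
Node (3,1) S=30.6094: V=(p*·-13.1107+(1−p*)·-36.6800)/1.34=-11.3831; Δ=(-13.1107−-36.6800)/(43.1593−19.5900)=1.0000; B=V−Δ·S=-41.9925
Node (3,2) S=67.4364: V=(p*·38.8153+(1−p*)·-13.1107)/1.34=25.4438; Δ=(38.8153−-13.1107)/(95.0853−43.1593)=1.0000; B=V−Δ·S=-41.9925
Node (3,3) S=148.5707: V=(p*·153.2147+(1−p*)·38.8153)/1.34=106.5782; Δ=(153.2147−38.8153)/(209.4847−95.0853)=1.0000; B=V−Δ·S=-41.9925
Node (2,0) S=21.7088: V=(p*·-11.3831+(1−p*)·-28.0989)/1.34=-9.6289; Δ=(-11.3831−-28.0989)/(30.6094−13.8936)=1.0000; B=V−Δ·S=-31.3377
Node (2,1) S=47.8272: V=(p*·25.4438+(1−p*)·-11.3831)/1.34=16.4895; Δ=(25.4438−-11.3831)/(67.4364−30.6094)=1.0000; B=V−Δ·S=-31.3377
Node (2,2) S=105.3693: V=(p*·106.5782+(1−p*)·25.4438)/1.34=74.0316; Δ=(106.5782−25.4438)/(148.5707−67.4364)=1.0000; B=V−Δ·S=-31.3377
Node (1,0) S=33.9200: V=(p*·16.4895+(1−p*)·-9.6289)/1.34=10.5336; Δ=(16.4895−-9.6289)/(47.8272−21.7088)=1.0000; B=V−Δ·S=-23.3864
Node (1,1) S=74.7300: V=(p*·74.0316+(1−p*)·16.4895)/1.34=51.3436; Δ=(74.0316−16.4895)/(105.3693−47.8272)=1.0000; B=V−Δ·S=-23.3864
Node (0,0) S=53.0000: V=(p*·51.3436+(1−p*)·10.5336)/1.34=35.5475; Δ=(51.3436−10.5336)/(74.7300−33.9200)=1.0000; B=V−Δ·S=-17.4525
The time-0 hedge costs 35.5475, which is the no-arbitrage price.

(0,0): Delta=1.0000 Bond=-17.4525
(1,0): Delta=1.0000 Bond=-23.3864
(1,1): Delta=1.0000 Bond=-23.3864
(2,0): Delta=1.0000 Bond=-31.3377
(2,1): Delta=1.0000 Bond=-31.3377
(2,2): Delta=1.0000 Bond=-31.3377
(3,0): Delta=1.0000 Bond=-41.9925
(3,1): Delta=1.0000 Bond=-41.9925
(3,2): Delta=1.0000 Bond=-41.9925
(3,3): Delta=1.0000 Bond=-41.9925
V0=35.5475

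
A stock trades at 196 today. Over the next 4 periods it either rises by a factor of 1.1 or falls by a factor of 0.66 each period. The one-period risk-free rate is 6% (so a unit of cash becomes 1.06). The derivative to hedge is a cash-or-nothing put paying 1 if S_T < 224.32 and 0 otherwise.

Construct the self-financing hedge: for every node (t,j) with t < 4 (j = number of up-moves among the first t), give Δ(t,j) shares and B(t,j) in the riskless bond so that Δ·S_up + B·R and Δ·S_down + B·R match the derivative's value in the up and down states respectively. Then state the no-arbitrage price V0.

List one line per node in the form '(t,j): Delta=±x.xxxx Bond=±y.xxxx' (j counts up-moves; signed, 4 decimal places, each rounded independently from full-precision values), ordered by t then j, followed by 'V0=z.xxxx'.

(0,0): Delta=-0.0073 Bond=1.6848
(1,0): Delta=0.0000 Bond=0.8396
(1,1): Delta=-0.0078 Bond=1.8805
(2,0): Delta=0.0000 Bond=0.8900
(2,1): Delta=0.0000 Bond=0.8900
(2,2): Delta=-0.0082 Bond=2.1036
(3,0): Delta=0.0000 Bond=0.9434
(3,1): Delta=0.0000 Bond=0.9434
(3,2): Delta=0.0000 Bond=0.9434
(3,3): Delta=-0.0087 Bond=2.3585
V0=0.2511

Risk-neutral probability p* = (R−d)/(u−d) = (1.06−0.66)/(1.1−0.66) = 0.9091.
Payoff layer (t=4): V(4,0)=1.0000, V(4,1)=1.0000, V(4,2)=1.0000, V(4,3)=1.0000, V(4,4)=0.0000
  t=3,j=0: stock 56.3492 → up 61.9841 (V=1.0000), down 37.1905 (V=1.0000). Price 0.9434; hedge Δ=0.0000, bond B=0.9434.
  t=3,j=1: stock 93.9154 → up 103.3069 (V=1.0000), down 61.9841 (V=1.0000). Price 0.9434; hedge Δ=0.0000, bond B=0.9434.
  t=3,j=2: stock 156.5256 → up 172.1782 (V=1.0000), down 103.3069 (V=1.0000). Price 0.9434; hedge Δ=0.0000, bond B=0.9434.
  t=3,j=3: stock 260.8760 → up 286.9636 (V=0.0000), down 172.1782 (V=1.0000). Price 0.0858; hedge Δ=-0.0087, bond B=2.3585.
  t=2,j=0: stock 85.3776 → up 93.9154 (V=0.9434), down 56.3492 (V=0.9434). Price 0.8900; hedge Δ=0.0000, bond B=0.8900.
  t=2,j=1: stock 142.2960 → up 156.5256 (V=0.9434), down 93.9154 (V=0.9434). Price 0.8900; hedge Δ=0.0000, bond B=0.8900.
  t=2,j=2: stock 237.1600 → up 260.8760 (V=0.0858), down 156.5256 (V=0.9434). Price 0.1545; hedge Δ=-0.0082, bond B=2.1036.
  t=1,j=0: stock 129.3600 → up 142.2960 (V=0.8900), down 85.3776 (V=0.8900). Price 0.8396; hedge Δ=0.0000, bond B=0.8396.
  t=1,j=1: stock 215.6000 → up 237.1600 (V=0.1545), down 142.2960 (V=0.8900). Price 0.2088; hedge Δ=-0.0078, bond B=1.8805.
  t=0,j=0: stock 196.0000 → up 215.6000 (V=0.2088), down 129.3600 (V=0.8396). Price 0.2511; hedge Δ=-0.0073, bond B=1.6848.
Self-financing check: at every node Δ·S+B equals the discounted successor values.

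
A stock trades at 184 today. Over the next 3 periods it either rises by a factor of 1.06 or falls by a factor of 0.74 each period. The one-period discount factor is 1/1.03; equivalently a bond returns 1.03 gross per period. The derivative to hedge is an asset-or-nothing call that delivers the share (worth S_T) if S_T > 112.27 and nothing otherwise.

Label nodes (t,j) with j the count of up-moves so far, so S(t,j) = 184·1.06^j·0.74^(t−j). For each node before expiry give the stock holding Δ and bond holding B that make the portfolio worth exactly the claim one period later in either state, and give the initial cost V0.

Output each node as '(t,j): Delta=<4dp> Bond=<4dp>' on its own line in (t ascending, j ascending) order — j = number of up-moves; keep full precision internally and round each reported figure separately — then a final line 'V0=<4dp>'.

Since d<R<u, set p* = (R−d)/(u−d) = 0.9062; price each node as the discounted p*-expectation of its children.
At expiry t=3: V(3,0)=0.0000, V(3,1)=0.0000, V(3,2)=152.9894, V(3,3)=219.1469
  t=2,j=0: stock 100.7584 → up 106.8039 (V=0.0000), down 74.5612 (V=0.0000). Price 0.0000; hedge Δ=0.0000, bond B=0.0000.
  t=2,j=1: stock 144.3296 → up 152.9894 (V=152.9894), down 106.8039 (V=0.0000). Price 134.6084; hedge Δ=3.3125, bond B=-343.4834.
  t=2,j=2: stock 206.7424 → up 219.1469 (V=219.1469), down 152.9894 (V=152.9894). Price 206.7424; hedge Δ=1.0000, bond B=0.0000.
  t=1,j=0: stock 136.1600 → up 144.3296 (V=134.6084), down 100.7584 (V=0.0000). Price 118.4358; hedge Δ=3.0894, bond B=-302.2154.
  t=1,j=1: stock 195.0400 → up 206.7424 (V=206.7424), down 144.3296 (V=134.6084). Price 194.1552; hedge Δ=1.1558, bond B=-31.2637.
  t=0,j=0: stock 184.0000 → up 195.0400 (V=194.1552), down 136.1600 (V=118.4358). Price 181.6082; hedge Δ=1.2860, bond B=-55.0149.
Root portfolio cost Δ·184+B reproduces V0=181.6082.

(0,0): Delta=1.2860 Bond=-55.0149
(1,0): Delta=3.0894 Bond=-302.2154
(1,1): Delta=1.1558 Bond=-31.2637
(2,0): Delta=0.0000 Bond=0.0000
(2,1): Delta=3.3125 Bond=-343.4834
(2,2): Delta=1.0000 Bond=0.0000
V0=181.6082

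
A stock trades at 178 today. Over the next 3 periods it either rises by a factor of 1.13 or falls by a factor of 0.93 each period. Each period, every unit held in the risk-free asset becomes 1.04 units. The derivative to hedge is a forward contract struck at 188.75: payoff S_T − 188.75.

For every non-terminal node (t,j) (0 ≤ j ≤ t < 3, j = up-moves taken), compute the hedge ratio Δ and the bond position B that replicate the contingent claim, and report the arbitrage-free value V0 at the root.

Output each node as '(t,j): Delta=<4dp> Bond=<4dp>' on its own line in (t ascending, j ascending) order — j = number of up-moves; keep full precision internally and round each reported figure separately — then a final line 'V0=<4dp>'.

(0,0): Delta=1.0000 Bond=-167.7981
(1,0): Delta=1.0000 Bond=-174.5100
(1,1): Delta=1.0000 Bond=-174.5100
(2,0): Delta=1.0000 Bond=-181.4904
(2,1): Delta=1.0000 Bond=-181.4904
(2,2): Delta=1.0000 Bond=-181.4904
V0=10.2019

Risk-neutral probability p* = (R−d)/(u−d) = (1.04−0.93)/(1.13−0.93) = 0.5500.
Payoff layer (t=3): V(3,0)=-45.5745, V(3,1)=-14.7840, V(3,2)=22.6280, V(3,3)=68.0857
Node (2,0) S=153.9522: V=(p*·-14.7840+(1−p*)·-45.5745)/1.04=-27.5382; Δ=(-14.7840−-45.5745)/(173.9660−143.1755)=1.0000; B=V−Δ·S=-181.4904
Node (2,1) S=187.0602: V=(p*·22.6280+(1−p*)·-14.7840)/1.04=5.5698; Δ=(22.6280−-14.7840)/(211.3780−173.9660)=1.0000; B=V−Δ·S=-181.4904
Node (2,2) S=227.2882: V=(p*·68.0857+(1−p*)·22.6280)/1.04=45.7978; Δ=(68.0857−22.6280)/(256.8357−211.3780)=1.0000; B=V−Δ·S=-181.4904
Node (1,0) S=165.5400: V=(p*·5.5698+(1−p*)·-27.5382)/1.04=-8.9700; Δ=(5.5698−-27.5382)/(187.0602−153.9522)=1.0000; B=V−Δ·S=-174.5100
Node (1,1) S=201.1400: V=(p*·45.7978+(1−p*)·5.5698)/1.04=26.6300; Δ=(45.7978−5.5698)/(227.2882−187.0602)=1.0000; B=V−Δ·S=-174.5100
Node (0,0) S=178.0000: V=(p*·26.6300+(1−p*)·-8.9700)/1.04=10.2019; Δ=(26.6300−-8.9700)/(201.1400−165.5400)=1.0000; B=V−Δ·S=-167.7981
Self-financing check: at every node Δ·S+B equals the discounted successor values.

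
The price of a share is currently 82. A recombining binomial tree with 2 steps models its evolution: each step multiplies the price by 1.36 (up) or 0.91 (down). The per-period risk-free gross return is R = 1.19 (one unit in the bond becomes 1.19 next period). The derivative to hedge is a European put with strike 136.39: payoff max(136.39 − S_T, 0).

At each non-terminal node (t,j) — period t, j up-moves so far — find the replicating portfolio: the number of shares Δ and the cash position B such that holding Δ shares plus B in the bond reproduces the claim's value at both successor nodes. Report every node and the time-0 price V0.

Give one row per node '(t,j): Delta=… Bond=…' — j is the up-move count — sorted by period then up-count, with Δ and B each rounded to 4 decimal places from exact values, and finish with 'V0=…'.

(0,0): Delta=-0.7835 Bond=82.7393
(1,0): Delta=-1.0000 Bond=114.6134
(1,1): Delta=-0.6956 Bond=88.6522
V0=18.4906

No-arbitrage ⇒ martingale measure with p* = (R−d)/(u−d) = 0.6222.
At expiry t=2: V(2,0)=68.4858, V(2,1)=34.9068, V(2,2)=0.0000
(1,0): S=74.6200. Δ = (V_up−V_dn)/(S_up−S_dn) = (34.9068−68.4858)/(101.4832−67.9042) = -1.0000. V = [p*·34.9068 + (1−p*)·68.4858]/1.19 = 39.9934. B = V − Δ·S = 114.6134.
(1,1): S=111.5200. Δ = (V_up−V_dn)/(S_up−S_dn) = (0.0000−34.9068)/(151.6672−101.4832) = -0.6956. V = [p*·0.0000 + (1−p*)·34.9068]/1.19 = 11.0815. B = V − Δ·S = 88.6522.
(0,0): S=82.0000. Δ = (V_up−V_dn)/(S_up−S_dn) = (11.0815−39.9934)/(111.5200−74.6200) = -0.7835. V = [p*·11.0815 + (1−p*)·39.9934]/1.19 = 18.4906. B = V − Δ·S = 82.7393.
Each (Δ,B) replicates both successor values, so the strategy is self-financing and V0 is arbitrage-free.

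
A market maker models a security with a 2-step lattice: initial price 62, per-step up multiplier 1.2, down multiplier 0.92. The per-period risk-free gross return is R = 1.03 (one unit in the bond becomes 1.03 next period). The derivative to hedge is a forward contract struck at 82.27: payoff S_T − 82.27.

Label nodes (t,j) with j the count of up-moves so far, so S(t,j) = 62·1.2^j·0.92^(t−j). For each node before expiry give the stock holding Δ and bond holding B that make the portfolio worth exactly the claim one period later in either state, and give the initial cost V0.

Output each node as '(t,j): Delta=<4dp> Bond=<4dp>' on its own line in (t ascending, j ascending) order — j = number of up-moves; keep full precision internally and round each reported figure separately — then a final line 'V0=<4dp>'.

(0,0): Delta=1.0000 Bond=-77.5474
(1,0): Delta=1.0000 Bond=-79.8738
(1,1): Delta=1.0000 Bond=-79.8738
V0=-15.5474

Risk-neutral probability p* = (R−d)/(u−d) = (1.03−0.92)/(1.2−0.92) = 0.3929.
Terminal payoffs: V(2,0)=-29.7932, V(2,1)=-13.8220, V(2,2)=7.0100
  t=1,j=0: stock 57.0400 → up 68.4480 (V=-13.8220), down 52.4768 (V=-29.7932). Price -22.8338; hedge Δ=1.0000, bond B=-79.8738.
  t=1,j=1: stock 74.4000 → up 89.2800 (V=7.0100), down 68.4480 (V=-13.8220). Price -5.4738; hedge Δ=1.0000, bond B=-79.8738.
  t=0,j=0: stock 62.0000 → up 74.4000 (V=-5.4738), down 57.0400 (V=-22.8338). Price -15.5474; hedge Δ=1.0000, bond B=-77.5474.
Each (Δ,B) replicates both successor values, so the strategy is self-financing and V0 is arbitrage-free.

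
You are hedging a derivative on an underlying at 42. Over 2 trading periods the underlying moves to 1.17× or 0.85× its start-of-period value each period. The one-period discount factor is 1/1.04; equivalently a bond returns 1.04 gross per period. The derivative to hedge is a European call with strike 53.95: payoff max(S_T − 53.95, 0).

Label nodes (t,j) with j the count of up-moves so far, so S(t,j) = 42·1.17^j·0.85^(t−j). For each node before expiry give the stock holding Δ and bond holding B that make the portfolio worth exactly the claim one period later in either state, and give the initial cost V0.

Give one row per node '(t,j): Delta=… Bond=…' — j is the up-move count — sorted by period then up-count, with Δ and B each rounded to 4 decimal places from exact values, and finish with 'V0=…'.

(0,0): Delta=0.1505 Bond=-5.1674
(1,0): Delta=0.0000 Bond=0.0000
(1,1): Delta=0.2254 Bond=-9.0512
V0=1.1551

The replicating-portfolio and risk-neutral prices coincide; use p* = (1.04−0.85)/(1.17−0.85) = 0.5938 for the latter.
Payoff layer (t=2): V(2,0)=0.0000, V(2,1)=0.0000, V(2,2)=3.5438
  t=1,j=0: stock 35.7000 → up 41.7690 (V=0.0000), down 30.3450 (V=0.0000). Price 0.0000; hedge Δ=0.0000, bond B=0.0000.
  t=1,j=1: stock 49.1400 → up 57.4938 (V=3.5438), down 41.7690 (V=0.0000). Price 2.0232; hedge Δ=0.2254, bond B=-9.0512.
  t=0,j=0: stock 42.0000 → up 49.1400 (V=2.0232), down 35.7000 (V=0.0000). Price 1.1551; hedge Δ=0.1505, bond B=-5.1674.
Self-financing check: at every node Δ·S+B equals the discounted successor values.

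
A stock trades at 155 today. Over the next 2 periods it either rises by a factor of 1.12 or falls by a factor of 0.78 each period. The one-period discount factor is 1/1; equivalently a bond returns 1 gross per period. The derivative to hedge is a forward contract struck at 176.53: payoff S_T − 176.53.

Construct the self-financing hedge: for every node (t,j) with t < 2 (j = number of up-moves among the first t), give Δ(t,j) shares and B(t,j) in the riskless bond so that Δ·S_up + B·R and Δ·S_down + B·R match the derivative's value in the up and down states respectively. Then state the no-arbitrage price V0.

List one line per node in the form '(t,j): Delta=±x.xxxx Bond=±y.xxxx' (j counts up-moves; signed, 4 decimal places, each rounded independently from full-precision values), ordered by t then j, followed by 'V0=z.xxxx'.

Risk-neutral probability p* = (R−d)/(u−d) = (1−0.78)/(1.12−0.78) = 0.6471.
Terminal payoffs: V(2,0)=-82.2280, V(2,1)=-41.1220, V(2,2)=17.9020
  t=1,j=0: stock 120.9000 → up 135.4080 (V=-41.1220), down 94.3020 (V=-82.2280). Price -55.6300; hedge Δ=1.0000, bond B=-176.5300.
  t=1,j=1: stock 173.6000 → up 194.4320 (V=17.9020), down 135.4080 (V=-41.1220). Price -2.9300; hedge Δ=1.0000, bond B=-176.5300.
  t=0,j=0: stock 155.0000 → up 173.6000 (V=-2.9300), down 120.9000 (V=-55.6300). Price -21.5300; hedge Δ=1.0000, bond B=-176.5300.
Self-financing check: at every node Δ·S+B equals the discounted successor values.

(0,0): Delta=1.0000 Bond=-176.5300
(1,0): Delta=1.0000 Bond=-176.5300
(1,1): Delta=1.0000 Bond=-176.5300
V0=-21.5300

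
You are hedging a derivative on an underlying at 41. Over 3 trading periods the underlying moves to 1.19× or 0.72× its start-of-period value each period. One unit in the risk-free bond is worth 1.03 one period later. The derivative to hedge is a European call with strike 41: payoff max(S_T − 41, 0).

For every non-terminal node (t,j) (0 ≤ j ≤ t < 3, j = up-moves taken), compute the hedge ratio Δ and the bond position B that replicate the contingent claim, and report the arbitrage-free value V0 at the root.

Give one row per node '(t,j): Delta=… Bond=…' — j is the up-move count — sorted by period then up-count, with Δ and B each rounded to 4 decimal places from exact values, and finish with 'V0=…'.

(0,0): Delta=0.5983 Bond=-16.8287
(1,0): Delta=0.0371 Bond=-0.7650
(1,1): Delta=0.7736 Bond=-25.8851
(2,0): Delta=0.0000 Bond=0.0000
(2,1): Delta=0.0487 Bond=-1.1947
(2,2): Delta=1.0000 Bond=-39.8058
V0=7.7032

Risk-neutral probability p* = (R−d)/(u−d) = (1.03−0.72)/(1.19−0.72) = 0.6596.
Payoff layer (t=3): V(3,0)=0.0000, V(3,1)=0.0000, V(3,2)=0.8033, V(3,3)=28.0915
(2,0): S=21.2544. Δ = (V_up−V_dn)/(S_up−S_dn) = (0.0000−0.0000)/(25.2927−15.3032) = 0.0000. V = [p*·0.0000 + (1−p*)·0.0000]/1.03 = 0.0000. B = V − Δ·S = 0.0000.
(2,1): S=35.1288. Δ = (V_up−V_dn)/(S_up−S_dn) = (0.8033−0.0000)/(41.8033−25.2927) = 0.0487. V = [p*·0.8033 + (1−p*)·0.0000]/1.03 = 0.5144. B = V − Δ·S = -1.1947.
(2,2): S=58.0601. Δ = (V_up−V_dn)/(S_up−S_dn) = (28.0915−0.8033)/(69.0915−41.8033) = 1.0000. V = [p*·28.0915 + (1−p*)·0.8033]/1.03 = 18.2543. B = V − Δ·S = -39.8058.
(1,0): S=29.5200. Δ = (V_up−V_dn)/(S_up−S_dn) = (0.5144−0.0000)/(35.1288−21.2544) = 0.0371. V = [p*·0.5144 + (1−p*)·0.0000]/1.03 = 0.3294. B = V − Δ·S = -0.7650.
(1,1): S=48.7900. Δ = (V_up−V_dn)/(S_up−S_dn) = (18.2543−0.5144)/(58.0601−35.1288) = 0.7736. V = [p*·18.2543 + (1−p*)·0.5144]/1.03 = 11.8594. B = V − Δ·S = -25.8851.
(0,0): S=41.0000. Δ = (V_up−V_dn)/(S_up−S_dn) = (11.8594−0.3294)/(48.7900−29.5200) = 0.5983. V = [p*·11.8594 + (1−p*)·0.3294]/1.03 = 7.7032. B = V − Δ·S = -16.8287.
Root portfolio cost Δ·41+B reproduces V0=7.7032.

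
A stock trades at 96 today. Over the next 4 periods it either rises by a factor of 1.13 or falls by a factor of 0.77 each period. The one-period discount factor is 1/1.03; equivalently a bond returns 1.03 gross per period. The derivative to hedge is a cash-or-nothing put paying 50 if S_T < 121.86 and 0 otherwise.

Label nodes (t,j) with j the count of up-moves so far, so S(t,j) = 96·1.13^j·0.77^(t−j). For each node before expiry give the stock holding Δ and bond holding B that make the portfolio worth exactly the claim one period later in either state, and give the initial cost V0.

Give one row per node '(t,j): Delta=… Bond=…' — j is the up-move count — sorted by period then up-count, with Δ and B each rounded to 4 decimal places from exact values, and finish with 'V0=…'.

Under the risk-neutral measure, an up-move has probability p* = (R−d)/(u−d) = 0.7222 and values discount at R = 1.03.
At expiry t=4: V(4,0)=50.0000, V(4,1)=50.0000, V(4,2)=50.0000, V(4,3)=50.0000, V(4,4)=0.0000
(3,0): S=43.8272. Δ = (V_up−V_dn)/(S_up−S_dn) = (50.0000−50.0000)/(49.5247−33.7469) = 0.0000. V = [p*·50.0000 + (1−p*)·50.0000]/1.03 = 48.5437. B = V − Δ·S = 48.5437.
(3,1): S=64.3178. Δ = (V_up−V_dn)/(S_up−S_dn) = (50.0000−50.0000)/(72.6791−49.5247) = 0.0000. V = [p*·50.0000 + (1−p*)·50.0000]/1.03 = 48.5437. B = V − Δ·S = 48.5437.
(3,2): S=94.3884. Δ = (V_up−V_dn)/(S_up−S_dn) = (50.0000−50.0000)/(106.6589−72.6791) = 0.0000. V = [p*·50.0000 + (1−p*)·50.0000]/1.03 = 48.5437. B = V − Δ·S = 48.5437.
(3,3): S=138.5181. Δ = (V_up−V_dn)/(S_up−S_dn) = (0.0000−50.0000)/(156.5255−106.6589) = -1.0027. V = [p*·0.0000 + (1−p*)·50.0000]/1.03 = 13.4844. B = V − Δ·S = 152.3732.
(2,0): S=56.9184. Δ = (V_up−V_dn)/(S_up−S_dn) = (48.5437−48.5437)/(64.3178−43.8272) = 0.0000. V = [p*·48.5437 + (1−p*)·48.5437]/1.03 = 47.1298. B = V − Δ·S = 47.1298.
(2,1): S=83.5296. Δ = (V_up−V_dn)/(S_up−S_dn) = (48.5437−48.5437)/(94.3884−64.3178) = 0.0000. V = [p*·48.5437 + (1−p*)·48.5437]/1.03 = 47.1298. B = V − Δ·S = 47.1298.
(2,2): S=122.5824. Δ = (V_up−V_dn)/(S_up−S_dn) = (13.4844−48.5437)/(138.5181−94.3884) = -0.7945. V = [p*·13.4844 + (1−p*)·48.5437]/1.03 = 22.5467. B = V − Δ·S = 119.9337.
(1,0): S=73.9200. Δ = (V_up−V_dn)/(S_up−S_dn) = (47.1298−47.1298)/(83.5296−56.9184) = 0.0000. V = [p*·47.1298 + (1−p*)·47.1298]/1.03 = 45.7571. B = V − Δ·S = 45.7571.
(1,1): S=108.4800. Δ = (V_up−V_dn)/(S_up−S_dn) = (22.5467−47.1298)/(122.5824−83.5296) = -0.6295. V = [p*·22.5467 + (1−p*)·47.1298]/1.03 = 28.5197. B = V − Δ·S = 96.8062.
(0,0): S=96.0000. Δ = (V_up−V_dn)/(S_up−S_dn) = (28.5197−45.7571)/(108.4800−73.9200) = -0.4988. V = [p*·28.5197 + (1−p*)·45.7571]/1.03 = 32.3377. B = V − Δ·S = 80.2193.
The time-0 hedge costs 32.3377, which is the no-arbitrage price.

(0,0): Delta=-0.4988 Bond=80.2193
(1,0): Delta=0.0000 Bond=45.7571
(1,1): Delta=-0.6295 Bond=96.8062
(2,0): Delta=0.0000 Bond=47.1298
(2,1): Delta=0.0000 Bond=47.1298
(2,2): Delta=-0.7945 Bond=119.9337
(3,0): Delta=0.0000 Bond=48.5437
(3,1): Delta=0.0000 Bond=48.5437
(3,2): Delta=0.0000 Bond=48.5437
(3,3): Delta=-1.0027 Bond=152.3732
V0=32.3377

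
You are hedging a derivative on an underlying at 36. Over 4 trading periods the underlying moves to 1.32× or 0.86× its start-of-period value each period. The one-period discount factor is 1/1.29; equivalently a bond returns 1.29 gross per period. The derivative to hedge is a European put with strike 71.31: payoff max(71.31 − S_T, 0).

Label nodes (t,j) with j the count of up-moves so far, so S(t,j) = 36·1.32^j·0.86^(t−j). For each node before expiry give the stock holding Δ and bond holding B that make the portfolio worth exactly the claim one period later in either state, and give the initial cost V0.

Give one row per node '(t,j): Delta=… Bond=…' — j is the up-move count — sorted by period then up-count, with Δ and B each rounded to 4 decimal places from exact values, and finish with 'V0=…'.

No-arbitrage ⇒ martingale measure with p* = (R−d)/(u−d) = 0.9348.
Payoff layer (t=4): V(4,0)=51.6177, V(4,1)=41.0846, V(4,2)=24.9176, V(4,3)=0.1030, V(4,4)=0.0000
Node (3,0) S=22.8980: V=(p*·41.0846+(1−p*)·51.6177)/1.29=32.3811; Δ=(41.0846−51.6177)/(30.2254−19.6923)=-1.0000; B=V−Δ·S=55.2791
Node (3,1) S=35.1458: V=(p*·24.9176+(1−p*)·41.0846)/1.29=20.1333; Δ=(24.9176−41.0846)/(46.3924−30.2254)=-1.0000; B=V−Δ·S=55.2791
Node (3,2) S=53.9447: V=(p*·0.1030+(1−p*)·24.9176)/1.29=1.3344; Δ=(0.1030−24.9176)/(71.2070−46.3924)=-1.0000; B=V−Δ·S=55.2791
Node (3,3) S=82.7988: V=(p*·0.0000+(1−p*)·0.1030)/1.29=0.0052; Δ=(0.0000−0.1030)/(109.2945−71.2070)=-0.0027; B=V−Δ·S=0.2291
Node (2,0) S=26.6256: V=(p*·20.1333+(1−p*)·32.3811)/1.29=16.2264; Δ=(20.1333−32.3811)/(35.1458−22.8980)=-1.0000; B=V−Δ·S=42.8520
Node (2,1) S=40.8672: V=(p*·1.3344+(1−p*)·20.1333)/1.29=1.9848; Δ=(1.3344−20.1333)/(53.9447−35.1458)=-1.0000; B=V−Δ·S=42.8520
Node (2,2) S=62.7264: V=(p*·0.0052+(1−p*)·1.3344)/1.29=0.0712; Δ=(0.0052−1.3344)/(82.7988−53.9447)=-0.0461; B=V−Δ·S=2.9607
Node (1,0) S=30.9600: V=(p*·1.9848+(1−p*)·16.2264)/1.29=2.2586; Δ=(1.9848−16.2264)/(40.8672−26.6256)=-1.0000; B=V−Δ·S=33.2186
Node (1,1) S=47.5200: V=(p*·0.0712+(1−p*)·1.9848)/1.29=0.1520; Δ=(0.0712−1.9848)/(62.7264−40.8672)=-0.0875; B=V−Δ·S=4.3119
Node (0,0) S=36.0000: V=(p*·0.1520+(1−p*)·2.2586)/1.29=0.2243; Δ=(0.1520−2.2586)/(47.5200−30.9600)=-0.1272; B=V−Δ·S=4.8039
Root portfolio cost Δ·36+B reproduces V0=0.2243.

(0,0): Delta=-0.1272 Bond=4.8039
(1,0): Delta=-1.0000 Bond=33.2186
(1,1): Delta=-0.0875 Bond=4.3119
(2,0): Delta=-1.0000 Bond=42.8520
(2,1): Delta=-1.0000 Bond=42.8520
(2,2): Delta=-0.0461 Bond=2.9607
(3,0): Delta=-1.0000 Bond=55.2791
(3,1): Delta=-1.0000 Bond=55.2791
(3,2): Delta=-1.0000 Bond=55.2791
(3,3): Delta=-0.0027 Bond=0.2291
V0=0.2243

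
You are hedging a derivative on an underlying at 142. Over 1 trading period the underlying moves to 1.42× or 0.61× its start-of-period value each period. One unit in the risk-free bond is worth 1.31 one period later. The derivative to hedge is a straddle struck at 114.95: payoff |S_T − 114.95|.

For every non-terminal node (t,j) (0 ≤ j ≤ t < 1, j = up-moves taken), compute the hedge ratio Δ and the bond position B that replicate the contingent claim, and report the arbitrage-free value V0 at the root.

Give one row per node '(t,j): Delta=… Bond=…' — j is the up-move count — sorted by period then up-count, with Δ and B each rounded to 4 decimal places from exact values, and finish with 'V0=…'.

(0,0): Delta=0.5074 Bond=-11.9238
V0=60.1256

Since d<R<u, set p* = (R−d)/(u−d) = 0.8642; price each node as the discounted p*-expectation of its children.
Terminal payoffs: V(1,0)=28.3300, V(1,1)=86.6900
  t=0,j=0: stock 142.0000 → up 201.6400 (V=86.6900), down 86.6200 (V=28.3300). Price 60.1256; hedge Δ=0.5074, bond B=-11.9238.
Self-financing check: at every node Δ·S+B equals the discounted successor values.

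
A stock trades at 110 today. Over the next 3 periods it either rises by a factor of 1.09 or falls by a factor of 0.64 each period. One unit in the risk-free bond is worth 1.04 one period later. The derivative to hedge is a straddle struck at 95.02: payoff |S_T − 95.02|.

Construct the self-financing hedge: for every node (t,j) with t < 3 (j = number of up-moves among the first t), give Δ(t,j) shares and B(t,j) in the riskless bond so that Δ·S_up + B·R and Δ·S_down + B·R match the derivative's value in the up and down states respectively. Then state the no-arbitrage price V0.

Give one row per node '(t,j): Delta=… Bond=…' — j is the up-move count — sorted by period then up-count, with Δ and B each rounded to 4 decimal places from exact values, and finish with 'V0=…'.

(0,0): Delta=0.4000 Bond=-10.2984
(1,0): Delta=-1.0000 Bond=87.8513
(1,1): Delta=0.5028 Bond=-23.0306
(2,0): Delta=-1.0000 Bond=91.3654
(2,1): Delta=-1.0000 Bond=91.3654
(2,2): Delta=0.6131 Bond=-38.3664
V0=33.7042

No-arbitrage ⇒ martingale measure with p* = (R−d)/(u−d) = 0.8889.
Terminal payoffs: V(3,0)=66.1842, V(3,1)=45.9090, V(3,2)=11.3778, V(3,3)=47.4332
  t=2,j=0: stock 45.0560 → up 49.1110 (V=45.9090), down 28.8358 (V=66.1842). Price 46.3094; hedge Δ=-1.0000, bond B=91.3654.
  t=2,j=1: stock 76.7360 → up 83.6422 (V=11.3778), down 49.1110 (V=45.9090). Price 14.6294; hedge Δ=-1.0000, bond B=91.3654.
  t=2,j=2: stock 130.6910 → up 142.4532 (V=47.4332), down 83.6422 (V=11.3778). Price 41.7568; hedge Δ=0.6131, bond B=-38.3664.
  t=1,j=0: stock 70.4000 → up 76.7360 (V=14.6294), down 45.0560 (V=46.3094). Price 17.4513; hedge Δ=-1.0000, bond B=87.8513.
  t=1,j=1: stock 119.9000 → up 130.6910 (V=41.7568), down 76.7360 (V=14.6294). Price 37.2525; hedge Δ=0.5028, bond B=-23.0306.
  t=0,j=0: stock 110.0000 → up 119.9000 (V=37.2525), down 70.4000 (V=17.4513). Price 33.7042; hedge Δ=0.4000, bond B=-10.2984.
The time-0 hedge costs 33.7042, which is the no-arbitrage price.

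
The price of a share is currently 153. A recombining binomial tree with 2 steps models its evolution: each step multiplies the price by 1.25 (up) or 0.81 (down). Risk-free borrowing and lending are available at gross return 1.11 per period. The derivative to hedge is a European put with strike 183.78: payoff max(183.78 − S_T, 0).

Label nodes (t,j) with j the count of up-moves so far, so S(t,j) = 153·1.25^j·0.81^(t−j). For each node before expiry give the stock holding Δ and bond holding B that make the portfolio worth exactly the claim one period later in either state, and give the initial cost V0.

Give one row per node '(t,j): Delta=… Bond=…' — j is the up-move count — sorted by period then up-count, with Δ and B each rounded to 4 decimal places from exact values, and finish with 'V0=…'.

Risk-neutral probability p* = (R−d)/(u−d) = (1.11−0.81)/(1.25−0.81) = 0.6818.
Terminal payoffs: V(2,0)=83.3967, V(2,1)=28.8675, V(2,2)=0.0000
  t=1,j=0: stock 123.9300 → up 154.9125 (V=28.8675), down 100.3833 (V=83.3967). Price 41.6376; hedge Δ=-1.0000, bond B=165.5676.
  t=1,j=1: stock 191.2500 → up 239.0625 (V=0.0000), down 154.9125 (V=28.8675). Price 8.2749; hedge Δ=-0.3430, bond B=73.8828.
  t=0,j=0: stock 153.0000 → up 191.2500 (V=8.2749), down 123.9300 (V=41.6376). Price 17.0183; hedge Δ=-0.4956, bond B=92.8426.
Root portfolio cost Δ·153+B reproduces V0=17.0183.

(0,0): Delta=-0.4956 Bond=92.8426
(1,0): Delta=-1.0000 Bond=165.5676
(1,1): Delta=-0.3430 Bond=73.8828
V0=17.0183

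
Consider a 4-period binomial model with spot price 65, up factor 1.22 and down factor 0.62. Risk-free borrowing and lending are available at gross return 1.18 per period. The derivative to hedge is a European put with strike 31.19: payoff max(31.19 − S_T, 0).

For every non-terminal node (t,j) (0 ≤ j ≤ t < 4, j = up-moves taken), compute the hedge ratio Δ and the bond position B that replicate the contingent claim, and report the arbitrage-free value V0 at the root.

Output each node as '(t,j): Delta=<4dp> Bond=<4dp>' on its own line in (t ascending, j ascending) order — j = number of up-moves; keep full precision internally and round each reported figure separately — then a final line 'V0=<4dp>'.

The replicating-portfolio and risk-neutral prices coincide; use p* = (1.18−0.62)/(1.22−0.62) = 0.9333 for the latter.
Payoff layer (t=4): V(4,0)=21.5854, V(4,1)=12.2906, V(4,2)=0.0000, V(4,3)=0.0000, V(4,4)=0.0000
(3,0): S=15.4913. Δ = (V_up−V_dn)/(S_up−S_dn) = (12.2906−21.5854)/(18.8994−9.6046) = -1.0000. V = [p*·12.2906 + (1−p*)·21.5854]/1.18 = 10.9409. B = V − Δ·S = 26.4322.
(3,1): S=30.4829. Δ = (V_up−V_dn)/(S_up−S_dn) = (0.0000−12.2906)/(37.1892−18.8994) = -0.6720. V = [p*·0.0000 + (1−p*)·12.2906]/1.18 = 0.6944. B = V − Δ·S = 21.1787.
(3,2): S=59.9825. Δ = (V_up−V_dn)/(S_up−S_dn) = (0.0000−0.0000)/(73.1787−37.1892) = 0.0000. V = [p*·0.0000 + (1−p*)·0.0000]/1.18 = 0.0000. B = V − Δ·S = 0.0000.
(3,3): S=118.0301. Δ = (V_up−V_dn)/(S_up−S_dn) = (0.0000−0.0000)/(143.9967−73.1787) = 0.0000. V = [p*·0.0000 + (1−p*)·0.0000]/1.18 = 0.0000. B = V − Δ·S = 0.0000.
(2,0): S=24.9860. Δ = (V_up−V_dn)/(S_up−S_dn) = (0.6944−10.9409)/(30.4829−15.4913) = -0.6835. V = [p*·0.6944 + (1−p*)·10.9409]/1.18 = 1.1674. B = V − Δ·S = 18.2449.
(2,1): S=49.1660. Δ = (V_up−V_dn)/(S_up−S_dn) = (0.0000−0.6944)/(59.9825−30.4829) = -0.0235. V = [p*·0.0000 + (1−p*)·0.6944]/1.18 = 0.0392. B = V − Δ·S = 1.1965.
(2,2): S=96.7460. Δ = (V_up−V_dn)/(S_up−S_dn) = (0.0000−0.0000)/(118.0301−59.9825) = 0.0000. V = [p*·0.0000 + (1−p*)·0.0000]/1.18 = 0.0000. B = V − Δ·S = 0.0000.
(1,0): S=40.3000. Δ = (V_up−V_dn)/(S_up−S_dn) = (0.0392−1.1674)/(49.1660−24.9860) = -0.0467. V = [p*·0.0392 + (1−p*)·1.1674]/1.18 = 0.0970. B = V − Δ·S = 1.9772.
(1,1): S=79.3000. Δ = (V_up−V_dn)/(S_up−S_dn) = (0.0000−0.0392)/(96.7460−49.1660) = -0.0008. V = [p*·0.0000 + (1−p*)·0.0392]/1.18 = 0.0022. B = V − Δ·S = 0.0676.
(0,0): S=65.0000. Δ = (V_up−V_dn)/(S_up−S_dn) = (0.0022−0.0970)/(79.3000−40.3000) = -0.0024. V = [p*·0.0022 + (1−p*)·0.0970]/1.18 = 0.0072. B = V − Δ·S = 0.1652.
The time-0 hedge costs 0.0072, which is the no-arbitrage price.

(0,0): Delta=-0.0024 Bond=0.1652
(1,0): Delta=-0.0467 Bond=1.9772
(1,1): Delta=-0.0008 Bond=0.0676
(2,0): Delta=-0.6835 Bond=18.2449
(2,1): Delta=-0.0235 Bond=1.1965
(2,2): Delta=0.0000 Bond=0.0000
(3,0): Delta=-1.0000 Bond=26.4322
(3,1): Delta=-0.6720 Bond=21.1787
(3,2): Delta=0.0000 Bond=0.0000
(3,3): Delta=0.0000 Bond=0.0000
V0=0.0072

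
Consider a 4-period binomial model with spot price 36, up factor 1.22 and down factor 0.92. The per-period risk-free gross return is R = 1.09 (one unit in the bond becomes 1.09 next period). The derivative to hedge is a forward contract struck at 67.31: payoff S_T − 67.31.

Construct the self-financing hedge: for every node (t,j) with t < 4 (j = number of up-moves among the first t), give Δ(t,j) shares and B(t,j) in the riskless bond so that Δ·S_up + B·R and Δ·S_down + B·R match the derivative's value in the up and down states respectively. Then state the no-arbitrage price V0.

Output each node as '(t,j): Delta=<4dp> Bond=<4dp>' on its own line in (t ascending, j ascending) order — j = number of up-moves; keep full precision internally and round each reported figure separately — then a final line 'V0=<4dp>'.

(0,0): Delta=1.0000 Bond=-47.6841
(1,0): Delta=1.0000 Bond=-51.9757
(1,1): Delta=1.0000 Bond=-51.9757
(2,0): Delta=1.0000 Bond=-56.6535
(2,1): Delta=1.0000 Bond=-56.6535
(2,2): Delta=1.0000 Bond=-56.6535
(3,0): Delta=1.0000 Bond=-61.7523
(3,1): Delta=1.0000 Bond=-61.7523
(3,2): Delta=1.0000 Bond=-61.7523
(3,3): Delta=1.0000 Bond=-61.7523
V0=-11.6841

No-arbitrage ⇒ martingale measure with p* = (R−d)/(u−d) = 0.5667.
Terminal values V(4,·): V(4,0)=-41.5199, V(4,1)=-33.1100, V(4,2)=-21.9579, V(4,3)=-7.1691, V(4,4)=12.4420
Node (3,0) S=28.0328: V=(p*·-33.1100+(1−p*)·-41.5199)/1.09=-33.7195; Δ=(-33.1100−-41.5199)/(34.2000−25.7901)=1.0000; B=V−Δ·S=-61.7523
Node (3,1) S=37.1739: V=(p*·-21.9579+(1−p*)·-33.1100)/1.09=-24.5784; Δ=(-21.9579−-33.1100)/(45.3521−34.2000)=1.0000; B=V−Δ·S=-61.7523
Node (3,2) S=49.2958: V=(p*·-7.1691+(1−p*)·-21.9579)/1.09=-12.4565; Δ=(-7.1691−-21.9579)/(60.1409−45.3521)=1.0000; B=V−Δ·S=-61.7523
Node (3,3) S=65.3705: V=(p*·12.4420+(1−p*)·-7.1691)/1.09=3.6182; Δ=(12.4420−-7.1691)/(79.7520−60.1409)=1.0000; B=V−Δ·S=-61.7523
Node (2,0) S=30.4704: V=(p*·-24.5784+(1−p*)·-33.7195)/1.09=-26.1831; Δ=(-24.5784−-33.7195)/(37.1739−28.0328)=1.0000; B=V−Δ·S=-56.6535
Node (2,1) S=40.4064: V=(p*·-12.4565+(1−p*)·-24.5784)/1.09=-16.2471; Δ=(-12.4565−-24.5784)/(49.2958−37.1739)=1.0000; B=V−Δ·S=-56.6535
Node (2,2) S=53.5824: V=(p*·3.6182+(1−p*)·-12.4565)/1.09=-3.0711; Δ=(3.6182−-12.4565)/(65.3705−49.2958)=1.0000; B=V−Δ·S=-56.6535
Node (1,0) S=33.1200: V=(p*·-16.2471+(1−p*)·-26.1831)/1.09=-18.8557; Δ=(-16.2471−-26.1831)/(40.4064−30.4704)=1.0000; B=V−Δ·S=-51.9757
Node (1,1) S=43.9200: V=(p*·-3.0711+(1−p*)·-16.2471)/1.09=-8.0557; Δ=(-3.0711−-16.2471)/(53.5824−40.4064)=1.0000; B=V−Δ·S=-51.9757
Node (0,0) S=36.0000: V=(p*·-8.0557+(1−p*)·-18.8557)/1.09=-11.6841; Δ=(-8.0557−-18.8557)/(43.9200−33.1200)=1.0000; B=V−Δ·S=-47.6841
Root portfolio cost Δ·36+B reproduces V0=-11.6841.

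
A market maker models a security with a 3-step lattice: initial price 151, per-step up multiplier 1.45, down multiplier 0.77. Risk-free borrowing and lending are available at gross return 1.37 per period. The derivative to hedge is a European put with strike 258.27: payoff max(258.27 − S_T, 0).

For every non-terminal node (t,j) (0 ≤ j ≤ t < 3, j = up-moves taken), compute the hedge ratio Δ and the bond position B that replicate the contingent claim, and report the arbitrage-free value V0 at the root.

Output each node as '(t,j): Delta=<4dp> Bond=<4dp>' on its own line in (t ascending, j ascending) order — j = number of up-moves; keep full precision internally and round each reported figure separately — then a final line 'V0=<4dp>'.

(0,0): Delta=-0.1837 Bond=31.1607
(1,0): Delta=-1.0000 Bond=137.6046
(1,1): Delta=-0.1259 Bond=30.0349
(2,0): Delta=-1.0000 Bond=188.5182
(2,1): Delta=-1.0000 Bond=188.5182
(2,2): Delta=-0.0640 Bond=21.4984
V0=3.4262

The replicating-portfolio and risk-neutral prices coincide; use p* = (1.37−0.77)/(1.45−0.77) = 0.8824 for the latter.
Terminal values V(3,·): V(3,0)=189.3335, V(3,1)=128.4545, V(3,2)=13.8123, V(3,3)=0.0000
Node (2,0) S=89.5279: V=(p*·128.4545+(1−p*)·189.3335)/1.37=98.9903; Δ=(128.4545−189.3335)/(129.8155−68.9365)=-1.0000; B=V−Δ·S=188.5182
Node (2,1) S=168.5915: V=(p*·13.8123+(1−p*)·128.4545)/1.37=19.9267; Δ=(13.8123−128.4545)/(244.4577−129.8155)=-1.0000; B=V−Δ·S=188.5182
Node (2,2) S=317.4775: V=(p*·0.0000+(1−p*)·13.8123)/1.37=1.1861; Δ=(0.0000−13.8123)/(460.3424−244.4577)=-0.0640; B=V−Δ·S=21.4984
Node (1,0) S=116.2700: V=(p*·19.9267+(1−p*)·98.9903)/1.37=21.3346; Δ=(19.9267−98.9903)/(168.5915−89.5279)=-1.0000; B=V−Δ·S=137.6046
Node (1,1) S=218.9500: V=(p*·1.1861+(1−p*)·19.9267)/1.37=2.4751; Δ=(1.1861−19.9267)/(317.4775−168.5915)=-0.1259; B=V−Δ·S=30.0349
Node (0,0) S=151.0000: V=(p*·2.4751+(1−p*)·21.3346)/1.37=3.4262; Δ=(2.4751−21.3346)/(218.9500−116.2700)=-0.1837; B=V−Δ·S=31.1607
Self-financing check: at every node Δ·S+B equals the discounted successor values.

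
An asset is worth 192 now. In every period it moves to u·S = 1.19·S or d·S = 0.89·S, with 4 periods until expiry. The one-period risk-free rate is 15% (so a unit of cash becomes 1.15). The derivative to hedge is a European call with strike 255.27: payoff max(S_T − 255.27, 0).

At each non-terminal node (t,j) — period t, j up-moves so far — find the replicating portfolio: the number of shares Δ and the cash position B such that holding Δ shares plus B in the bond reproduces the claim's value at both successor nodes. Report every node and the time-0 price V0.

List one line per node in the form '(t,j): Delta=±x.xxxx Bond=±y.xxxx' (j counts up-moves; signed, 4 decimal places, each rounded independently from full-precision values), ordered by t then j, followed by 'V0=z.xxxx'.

(0,0): Delta=0.8334 Bond=-111.6683
(1,0): Delta=0.3622 Bond=-47.8954
(1,1): Delta=0.8876 Bond=-140.8067
(2,0): Delta=0.0000 Bond=0.0000
(2,1): Delta=0.4038 Bond=-63.5535
(2,2): Delta=0.9433 Bond=-177.0622
(3,0): Delta=0.0000 Bond=0.0000
(3,1): Delta=0.0000 Bond=0.0000
(3,2): Delta=0.4503 Bond=-84.3306
(3,3): Delta=1.0000 Bond=-221.9739
V0=48.3434

The replicating-portfolio and risk-neutral prices coincide; use p* = (1.15−0.89)/(1.19−0.89) = 0.8667 for the latter.
Terminal payoffs: V(4,0)=0.0000, V(4,1)=0.0000, V(4,2)=0.0000, V(4,3)=32.6900, V(4,4)=129.7551
Node (3,0) S=135.3540: V=(p*·0.0000+(1−p*)·0.0000)/1.15=0.0000; Δ=(0.0000−0.0000)/(161.0713−120.4651)=0.0000; B=V−Δ·S=0.0000
Node (3,1) S=180.9790: V=(p*·0.0000+(1−p*)·0.0000)/1.15=0.0000; Δ=(0.0000−0.0000)/(215.3650−161.0713)=0.0000; B=V−Δ·S=0.0000
Node (3,2) S=241.9832: V=(p*·32.6900+(1−p*)·0.0000)/1.15=24.6359; Δ=(32.6900−0.0000)/(287.9600−215.3650)=0.4503; B=V−Δ·S=-84.3306
Node (3,3) S=323.5505: V=(p*·129.7551+(1−p*)·32.6900)/1.15=101.5766; Δ=(129.7551−32.6900)/(385.0251−287.9600)=1.0000; B=V−Δ·S=-221.9739
Node (2,0) S=152.0832: V=(p*·0.0000+(1−p*)·0.0000)/1.15=0.0000; Δ=(0.0000−0.0000)/(180.9790−135.3540)=0.0000; B=V−Δ·S=0.0000
Node (2,1) S=203.3472: V=(p*·24.6359+(1−p*)·0.0000)/1.15=18.5662; Δ=(24.6359−0.0000)/(241.9832−180.9790)=0.4038; B=V−Δ·S=-63.5535
Node (2,2) S=271.8912: V=(p*·101.5766+(1−p*)·24.6359)/1.15=79.4068; Δ=(101.5766−24.6359)/(323.5505−241.9832)=0.9433; B=V−Δ·S=-177.0622
Node (1,0) S=170.8800: V=(p*·18.5662+(1−p*)·0.0000)/1.15=13.9919; Δ=(18.5662−0.0000)/(203.3472−152.0832)=0.3622; B=V−Δ·S=-47.8954
Node (1,1) S=228.4800: V=(p*·79.4068+(1−p*)·18.5662)/1.15=61.9954; Δ=(79.4068−18.5662)/(271.8912−203.3472)=0.8876; B=V−Δ·S=-140.8067
Node (0,0) S=192.0000: V=(p*·61.9954+(1−p*)·13.9919)/1.15=48.3434; Δ=(61.9954−13.9919)/(228.4800−170.8800)=0.8334; B=V−Δ·S=-111.6683
The time-0 hedge costs 48.3434, which is the no-arbitrage price.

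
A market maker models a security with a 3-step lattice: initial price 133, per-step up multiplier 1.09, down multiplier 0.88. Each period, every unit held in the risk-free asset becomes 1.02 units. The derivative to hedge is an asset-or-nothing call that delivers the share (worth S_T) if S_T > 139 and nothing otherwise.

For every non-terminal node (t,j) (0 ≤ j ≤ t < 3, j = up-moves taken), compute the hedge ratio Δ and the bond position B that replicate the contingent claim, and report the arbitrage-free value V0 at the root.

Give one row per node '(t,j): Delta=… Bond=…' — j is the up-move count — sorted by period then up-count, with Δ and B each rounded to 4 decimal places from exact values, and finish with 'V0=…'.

(0,0): Delta=2.6344 Bond=-244.0437
(1,0): Delta=3.6978 Bond=-373.3869
(1,1): Delta=2.2051 Bond=-186.6935
(2,0): Delta=0.0000 Bond=0.0000
(2,1): Delta=5.1905 Bond=-571.2820
(2,2): Delta=1.0000 Bond=0.0000
V0=106.3279

No-arbitrage ⇒ martingale measure with p* = (R−d)/(u−d) = 0.6667.
Terminal payoffs: V(3,0)=0.0000, V(3,1)=0.0000, V(3,2)=139.0552, V(3,3)=172.2389
Node (2,0) S=102.9952: V=(p*·0.0000+(1−p*)·0.0000)/1.02=0.0000; Δ=(0.0000−0.0000)/(112.2648−90.6358)=0.0000; B=V−Δ·S=0.0000
Node (2,1) S=127.5736: V=(p*·139.0552+(1−p*)·0.0000)/1.02=90.8858; Δ=(139.0552−0.0000)/(139.0552−112.2648)=5.1905; B=V−Δ·S=-571.2820
Node (2,2) S=158.0173: V=(p*·172.2389+(1−p*)·139.0552)/1.02=158.0173; Δ=(172.2389−139.0552)/(172.2389−139.0552)=1.0000; B=V−Δ·S=0.0000
Node (1,0) S=117.0400: V=(p*·90.8858+(1−p*)·0.0000)/1.02=59.4025; Δ=(90.8858−0.0000)/(127.5736−102.9952)=3.6978; B=V−Δ·S=-373.3869
Node (1,1) S=144.9700: V=(p*·158.0173+(1−p*)·90.8858)/1.02=132.9805; Δ=(158.0173−90.8858)/(158.0173−127.5736)=2.2051; B=V−Δ·S=-186.6935
Node (0,0) S=133.0000: V=(p*·132.9805+(1−p*)·59.4025)/1.02=106.3279; Δ=(132.9805−59.4025)/(144.9700−117.0400)=2.6344; B=V−Δ·S=-244.0437
The time-0 hedge costs 106.3279, which is the no-arbitrage price.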